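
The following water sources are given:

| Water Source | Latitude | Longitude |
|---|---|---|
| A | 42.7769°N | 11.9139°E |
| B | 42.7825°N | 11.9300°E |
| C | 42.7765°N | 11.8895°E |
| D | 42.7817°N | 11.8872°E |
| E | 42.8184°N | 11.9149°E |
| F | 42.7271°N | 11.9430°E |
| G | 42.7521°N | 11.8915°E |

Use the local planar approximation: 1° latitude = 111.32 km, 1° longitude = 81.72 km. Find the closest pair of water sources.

Pairwise distances:
C–D: 0.6086 km
A–B: 1.4559 km
A–C: 1.9945 km
A–D: 2.2464 km
C–G: 2.7211 km
A–G: 3.3125 km
D–G: 3.3138 km
B–C: 3.3764 km
B–D: 3.4987 km
B–E: 4.1826 km
A–E: 4.6205 km
B–G: 4.6207 km
D–E: 4.6706 km
F–G: 5.0455 km
C–E: 5.1053 km
A–F: 6.0323 km
B–F: 6.2580 km
C–F: 7.0254 km
D–F: 7.5984 km
E–G: 7.6242 km
E–F: 10.4197 km
Closest pair: C–D at 0.6086 km.

C and D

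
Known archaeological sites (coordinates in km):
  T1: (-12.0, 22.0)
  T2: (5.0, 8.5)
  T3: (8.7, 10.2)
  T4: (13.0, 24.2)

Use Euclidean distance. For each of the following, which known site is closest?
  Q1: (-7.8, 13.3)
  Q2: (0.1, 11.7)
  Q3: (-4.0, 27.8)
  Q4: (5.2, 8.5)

Q1 at (-7.8, 13.3):
  T1: 9.7 km
  T2: 13.7 km
  T3: 16.8 km
  T4: 23.5 km
  → nearest: T1 (9.7 km)
Q2 at (0.1, 11.7):
  T1: 15.9 km
  T2: 5.9 km
  T3: 8.7 km
  T4: 18.0 km
  → nearest: T2 (5.9 km)
Q3 at (-4.0, 27.8):
  T1: 9.9 km
  T2: 21.3 km
  T3: 21.7 km
  T4: 17.4 km
  → nearest: T1 (9.9 km)
Q4 at (5.2, 8.5):
  T1: 21.9 km
  T2: 0.2 km
  T3: 3.9 km
  T4: 17.5 km
  → nearest: T2 (0.2 km)

Q1→T1; Q2→T2; Q3→T1; Q4→T2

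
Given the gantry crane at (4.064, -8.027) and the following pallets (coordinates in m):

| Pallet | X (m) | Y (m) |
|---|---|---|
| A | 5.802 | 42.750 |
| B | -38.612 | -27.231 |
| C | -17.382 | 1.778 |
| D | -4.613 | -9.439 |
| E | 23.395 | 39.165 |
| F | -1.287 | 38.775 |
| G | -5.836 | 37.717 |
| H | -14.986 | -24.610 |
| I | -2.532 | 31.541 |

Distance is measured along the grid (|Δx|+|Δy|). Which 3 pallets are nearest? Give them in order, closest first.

Distances from (4.064, -8.027):
A: 52.515 m
B: 61.880 m
C: 31.251 m
D: 10.089 m
E: 66.523 m
F: 52.153 m
G: 55.644 m
H: 35.633 m
I: 46.164 m
Sorted: D (10.089 m) < C (31.251 m) < H (35.633 m) < I (46.164 m) < F (52.153 m) < …

D, C, H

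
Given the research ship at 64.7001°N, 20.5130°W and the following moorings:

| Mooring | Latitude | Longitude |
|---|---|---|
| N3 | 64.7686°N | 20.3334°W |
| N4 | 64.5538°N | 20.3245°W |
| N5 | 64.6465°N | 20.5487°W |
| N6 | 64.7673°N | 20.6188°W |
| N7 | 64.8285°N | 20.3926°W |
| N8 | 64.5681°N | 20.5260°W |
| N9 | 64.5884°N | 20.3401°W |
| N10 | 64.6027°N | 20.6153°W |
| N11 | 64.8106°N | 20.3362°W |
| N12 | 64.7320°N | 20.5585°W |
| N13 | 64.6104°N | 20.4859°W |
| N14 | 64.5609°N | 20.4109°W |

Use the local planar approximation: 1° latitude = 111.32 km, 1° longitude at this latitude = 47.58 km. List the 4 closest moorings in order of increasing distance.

Distances from 64.7001°N, 20.5130°W:
N3: √((0.0685·111.32)² + (0.1796·47.58)²) = √(58.147030 + 73.023314) = 11.4530 km
N4: √((-0.1463·111.32)² + (0.1885·47.58)²) = √(265.237574 + 80.439912) = 18.5924 km
N5: √((-0.0536·111.32)² + (-0.0357·47.58)²) = √(35.602129 + 2.885262) = 6.2038 km
N6: √((0.0672·111.32)² + (-0.1058·47.58)²) = √(55.960932 + 25.340794) = 9.0167 km
N7: √((0.1284·111.32)² + (0.1204·47.58)²) = √(204.303799 + 32.817225) = 15.3987 km
N8: √((-0.1320·111.32)² + (-0.0130·47.58)²) = √(215.920689 + 0.382592) = 14.7073 km
N9: √((-0.1117·111.32)² + (0.1729·47.58)²) = √(154.615398 + 67.676651) = 14.9095 km
N10: √((-0.0974·111.32)² + (-0.1023·47.58)²) = √(117.561281 + 23.691914) = 11.8850 km
N11: √((0.1105·111.32)² + (0.1768·47.58)²) = √(151.311157 + 70.764167) = 14.9022 km
N12: √((0.0319·111.32)² + (-0.0455·47.58)²) = √(12.610368 + 4.686749) = 4.1590 km
N13: √((-0.0897·111.32)² + (0.0271·47.58)²) = √(99.708293 + 1.662599) = 10.0683 km
N14: √((-0.1392·111.32)² + (0.1021·47.58)²) = √(240.118082 + 23.599367) = 16.2394 km
Sorted: N12 (4.1590 km) < N5 (6.2038 km) < N6 (9.0167 km) < N13 (10.0683 km) < N3 (11.4530 km) < N10 (11.8850 km) < …

N12, N5, N6, N13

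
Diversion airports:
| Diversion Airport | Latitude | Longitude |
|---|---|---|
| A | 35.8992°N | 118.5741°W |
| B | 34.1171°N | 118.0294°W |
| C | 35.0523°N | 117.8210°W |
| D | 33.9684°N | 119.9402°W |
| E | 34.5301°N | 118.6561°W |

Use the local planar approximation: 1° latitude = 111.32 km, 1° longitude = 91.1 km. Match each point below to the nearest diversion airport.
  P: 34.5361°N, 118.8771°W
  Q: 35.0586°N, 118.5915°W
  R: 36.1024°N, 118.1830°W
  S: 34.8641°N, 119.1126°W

P→E; Q→E; R→A; S→E

P at 34.5361°N, 118.8771°W:
  A: √((1.3631·111.32)² + (0.3030·91.1)²) = √(23025.116216 + 761.942171) = 154.2305 km
  B: √((-0.4190·111.32)² + (0.8477·91.1)²) = √(2175.576912 + 5963.773217) = 90.2183 km
  C: √((0.5162·111.32)² + (1.0561·91.1)²) = √(3302.040501 + 9256.500719) = 112.0649 km
  D: √((-0.5677·111.32)² + (-1.0631·91.1)²) = √(3993.780423 + 9379.614520) = 115.6434 km
  E: √((-0.0060·111.32)² + (0.2210·91.1)²) = √(0.446117 + 405.341716) = 20.1442 km
  → nearest: E (20.1442 km)
Q at 35.0586°N, 118.5915°W:
  A: √((0.8406·111.32)² + (0.0174·91.1)²) = √(8756.391418 + 2.512669) = 93.5890 km
  B: √((-0.9415·111.32)² + (0.5621·91.1)²) = √(10984.670749 + 2622.188597) = 116.6484 km
  C: √((-0.0063·111.32)² + (0.7705·91.1)²) = √(0.491844 + 4926.994076) = 70.1961 km
  D: √((-1.0902·111.32)² + (-1.3487·91.1)²) = √(14728.507855 + 15096.194024) = 172.6983 km
  E: √((-0.5285·111.32)² + (-0.0646·91.1)²) = √(3461.277176 + 34.633931) = 59.1262 km
  → nearest: E (59.1262 km)
R at 36.1024°N, 118.1830°W:
  A: √((-0.2032·111.32)² + (-0.3911·91.1)²) = √(511.674534 + 1269.440605) = 42.2033 km
  B: √((-1.9853·111.32)² + (0.1536·91.1)²) = √(48842.589445 + 195.802930) = 221.4461 km
  C: √((-1.0501·111.32)² + (0.3620·91.1)²) = √(13664.939470 + 1087.561675) = 121.4599 km
  D: √((-2.1340·111.32)² + (-1.7572·91.1)²) = √(56433.271235 + 25625.900948) = 286.4597 km
  E: √((-1.5723·111.32)² + (-0.4731·91.1)²) = √(30634.953409 + 1857.559142) = 180.2568 km
  → nearest: A (42.2033 km)
S at 34.8641°N, 119.1126°W:
  A: √((1.0351·111.32)² + (0.5385·91.1)²) = √(13277.338040 + 2406.623589) = 125.2356 km
  B: √((-0.7470·111.32)² + (1.0832·91.1)²) = √(6914.926988 + 9737.647667) = 129.0449 km
  C: √((0.1882·111.32)² + (1.2916·91.1)²) = √(438.920266 + 13844.995746) = 119.5153 km
  D: √((-0.8957·111.32)² + (-0.8276·91.1)²) = √(9941.949293 + 5684.309520) = 125.0050 km
  E: √((-0.3340·111.32)² + (0.4565·91.1)²) = √(1382.417838 + 1729.491045) = 55.7845 km
  → nearest: E (55.7845 km)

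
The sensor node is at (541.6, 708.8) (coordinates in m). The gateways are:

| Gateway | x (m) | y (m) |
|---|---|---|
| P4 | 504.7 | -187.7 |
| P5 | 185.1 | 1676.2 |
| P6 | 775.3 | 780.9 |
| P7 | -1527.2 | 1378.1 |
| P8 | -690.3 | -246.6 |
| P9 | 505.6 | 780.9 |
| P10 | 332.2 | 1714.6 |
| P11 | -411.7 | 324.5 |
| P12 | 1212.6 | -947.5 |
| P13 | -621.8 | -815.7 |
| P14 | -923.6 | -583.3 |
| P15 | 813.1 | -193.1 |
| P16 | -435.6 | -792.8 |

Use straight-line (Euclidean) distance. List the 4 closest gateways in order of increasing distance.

Distances from (541.6, 708.8):
P4: 897.3 m
P5: 1031.0 m
P6: 244.6 m
P7: 2174.4 m
P8: 1559.0 m
P9: 80.6 m
P10: 1027.4 m
P11: 1027.8 m
P12: 1787.1 m
P13: 1917.7 m
P14: 1953.5 m
P15: 941.9 m
P16: 1791.6 m
Sorted: P9 (80.6 m) < P6 (244.6 m) < P4 (897.3 m) < P15 (941.9 m) < P10 (1027.4 m) < P11 (1027.8 m) < …

P9, P6, P4, P15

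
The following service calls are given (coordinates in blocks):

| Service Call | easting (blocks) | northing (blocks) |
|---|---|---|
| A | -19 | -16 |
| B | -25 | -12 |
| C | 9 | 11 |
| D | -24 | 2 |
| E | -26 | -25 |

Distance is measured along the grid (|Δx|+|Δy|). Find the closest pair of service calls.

A and B

Pairwise distances:
A–B: |-6| + |4| = 6 + 4 = 10 blocks
A–C: |28| + |27| = 28 + 27 = 55 blocks
A–D: |-5| + |18| = 5 + 18 = 23 blocks
A–E: |-7| + |-9| = 7 + 9 = 16 blocks
B–C: |34| + |23| = 34 + 23 = 57 blocks
B–D: |1| + |14| = 1 + 14 = 15 blocks
B–E: |-1| + |-13| = 1 + 13 = 14 blocks
C–D: |-33| + |-9| = 33 + 9 = 42 blocks
C–E: |-35| + |-36| = 35 + 36 = 71 blocks
D–E: |-2| + |-27| = 2 + 27 = 29 blocks
Closest pair: A–B at 10 blocks.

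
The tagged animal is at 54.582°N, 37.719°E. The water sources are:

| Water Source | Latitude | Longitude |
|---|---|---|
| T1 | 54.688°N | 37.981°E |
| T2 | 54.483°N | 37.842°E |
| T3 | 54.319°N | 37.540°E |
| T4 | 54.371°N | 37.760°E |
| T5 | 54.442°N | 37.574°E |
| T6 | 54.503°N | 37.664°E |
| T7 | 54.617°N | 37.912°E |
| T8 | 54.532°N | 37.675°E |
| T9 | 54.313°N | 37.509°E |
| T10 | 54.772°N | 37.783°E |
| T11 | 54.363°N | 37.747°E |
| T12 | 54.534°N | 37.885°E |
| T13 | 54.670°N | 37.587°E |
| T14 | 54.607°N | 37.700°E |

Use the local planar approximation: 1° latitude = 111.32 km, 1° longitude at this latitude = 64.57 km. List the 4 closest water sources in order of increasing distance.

Distances from 54.582°N, 37.719°E:
T1: 20.626 km
T2: 13.584 km
T3: 31.476 km
T4: 23.637 km
T5: 18.181 km
T6: 9.484 km
T7: 13.057 km
T8: 6.249 km
T9: 32.872 km
T10: 21.551 km
T11: 24.446 km
T12: 11.977 km
T13: 12.985 km
T14: 3.041 km
Sorted: T14 (3.041 km) < T8 (6.249 km) < T6 (9.484 km) < T12 (11.977 km) < T13 (12.985 km) < T7 (13.057 km) < …

T14, T8, T6, T12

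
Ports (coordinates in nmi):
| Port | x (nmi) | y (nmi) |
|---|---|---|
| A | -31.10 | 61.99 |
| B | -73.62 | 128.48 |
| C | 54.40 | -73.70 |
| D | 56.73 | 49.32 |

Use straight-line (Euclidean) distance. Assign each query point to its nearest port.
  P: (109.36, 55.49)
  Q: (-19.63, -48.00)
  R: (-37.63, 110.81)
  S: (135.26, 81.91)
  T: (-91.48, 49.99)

P at (109.36, 55.49):
  A: √((-140.46)² + (6.50)²) = √(19729.0116 + 42.2500) = 140.61 nmi
  B: √((-182.98)² + (72.99)²) = √(33481.6804 + 5327.5401) = 197.00 nmi
  C: √((-54.96)² + (-129.19)²) = √(3020.6016 + 16690.0561) = 140.39 nmi
  D: √((-52.63)² + (-6.17)²) = √(2769.9169 + 38.0689) = 52.99 nmi
  → nearest: D (52.99 nmi)
Q at (-19.63, -48.00):
  A: √((-11.47)² + (109.99)²) = √(131.5609 + 12097.8001) = 110.59 nmi
  B: √((-53.99)² + (176.48)²) = √(2914.9201 + 31145.1904) = 184.55 nmi
  C: √((74.03)² + (-25.70)²) = √(5480.4409 + 660.4900) = 78.36 nmi
  D: √((76.36)² + (97.32)²) = √(5830.8496 + 9471.1824) = 123.70 nmi
  → nearest: C (78.36 nmi)
R at (-37.63, 110.81):
  A: √((6.53)² + (-48.82)²) = √(42.6409 + 2383.3924) = 49.25 nmi
  B: √((-35.99)² + (17.67)²) = √(1295.2801 + 312.2289) = 40.09 nmi
  C: √((92.03)² + (-184.51)²) = √(8469.5209 + 34043.9401) = 206.19 nmi
  D: √((94.36)² + (-61.49)²) = √(8903.8096 + 3781.0201) = 112.63 nmi
  → nearest: B (40.09 nmi)
S at (135.26, 81.91):
  A: √((-166.36)² + (-19.92)²) = √(27675.6496 + 396.8064) = 167.55 nmi
  B: √((-208.88)² + (46.57)²) = √(43630.8544 + 2168.7649) = 214.01 nmi
  C: √((-80.86)² + (-155.61)²) = √(6538.3396 + 24214.4721) = 175.36 nmi
  D: √((-78.53)² + (-32.59)²) = √(6166.9609 + 1062.1081) = 85.02 nmi
  → nearest: D (85.02 nmi)
T at (-91.48, 49.99):
  A: √((60.38)² + (12.00)²) = √(3645.7444 + 144.0000) = 61.56 nmi
  B: √((17.86)² + (78.49)²) = √(318.9796 + 6160.6801) = 80.50 nmi
  C: √((145.88)² + (-123.69)²) = √(21280.9744 + 15299.2161) = 191.26 nmi
  D: √((148.21)² + (-0.67)²) = √(21966.2041 + 0.4489) = 148.21 nmi
  → nearest: A (61.56 nmi)

P→D; Q→C; R→B; S→D; T→A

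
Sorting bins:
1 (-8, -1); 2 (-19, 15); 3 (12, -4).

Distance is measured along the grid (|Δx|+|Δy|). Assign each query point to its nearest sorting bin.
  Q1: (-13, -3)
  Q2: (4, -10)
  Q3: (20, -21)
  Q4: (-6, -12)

Q1 at (-13, -3):
  1: 7
  2: 24
  3: 26
  → nearest: 1 (7)
Q2 at (4, -10):
  1: 21
  2: 48
  3: 14
  → nearest: 3 (14)
Q3 at (20, -21):
  1: 48
  2: 75
  3: 25
  → nearest: 3 (25)
Q4 at (-6, -12):
  1: 13
  2: 40
  3: 26
  → nearest: 1 (13)

Q1→1; Q2→3; Q3→3; Q4→1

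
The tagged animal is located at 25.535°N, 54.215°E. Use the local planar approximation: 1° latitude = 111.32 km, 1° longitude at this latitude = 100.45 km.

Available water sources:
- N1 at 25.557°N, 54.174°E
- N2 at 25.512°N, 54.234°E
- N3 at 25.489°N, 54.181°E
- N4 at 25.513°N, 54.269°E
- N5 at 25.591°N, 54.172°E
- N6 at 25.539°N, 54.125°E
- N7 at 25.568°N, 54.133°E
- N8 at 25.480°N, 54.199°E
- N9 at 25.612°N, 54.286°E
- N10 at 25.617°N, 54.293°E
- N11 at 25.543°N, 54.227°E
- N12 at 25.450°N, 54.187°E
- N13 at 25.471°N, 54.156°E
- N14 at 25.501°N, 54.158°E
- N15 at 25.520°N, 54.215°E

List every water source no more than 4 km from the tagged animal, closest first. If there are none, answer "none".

Distances from 25.535°N, 54.215°E:
N1: √((0.022·111.32)² + (-0.041·100.45)²) = √(5.99780 + 16.96163) = 4.792 km
N2: √((-0.023·111.32)² + (0.019·100.45)²) = √(6.55544 + 3.64256) = 3.193 km
N3: √((-0.046·111.32)² + (-0.034·100.45)²) = √(26.22177 + 11.66427) = 6.155 km
N4: √((-0.022·111.32)² + (0.054·100.45)²) = √(5.99780 + 29.42303) = 5.952 km
N5: √((0.056·111.32)² + (-0.043·100.45)²) = √(38.86176 + 18.65678) = 7.584 km
N6: √((0.004·111.32)² + (-0.090·100.45)²) = √(0.19827 + 81.73064) = 9.051 km
N7: √((0.033·111.32)² + (-0.082·100.45)²) = √(13.49504 + 67.84652) = 9.019 km
N8: √((-0.055·111.32)² + (-0.016·100.45)²) = √(37.48623 + 2.58309) = 6.330 km
N9: √((0.077·111.32)² + (0.071·100.45)²) = √(73.47301 + 50.86471) = 11.151 km
N10: √((0.082·111.32)² + (0.078·100.45)²) = √(83.32477 + 61.38879) = 12.030 km
N11: √((0.008·111.32)² + (0.012·100.45)²) = √(0.79310 + 1.45299) = 1.499 km
N12: √((-0.085·111.32)² + (-0.028·100.45)²) = √(89.53323 + 7.91072) = 9.871 km
N13: √((-0.064·111.32)² + (-0.059·100.45)²) = √(50.75822 + 35.12399) = 9.267 km
N14: √((-0.034·111.32)² + (-0.057·100.45)²) = √(14.32532 + 32.78307) = 6.864 km
N15: √((-0.015·111.32)² + (0.000·100.45)²) = √(2.78823 + 0.00000) = 1.670 km
Threshold 4 km: N11 (1.499 km), N15 (1.670 km), N2 (3.193 km) are within range.

N11, N15, N2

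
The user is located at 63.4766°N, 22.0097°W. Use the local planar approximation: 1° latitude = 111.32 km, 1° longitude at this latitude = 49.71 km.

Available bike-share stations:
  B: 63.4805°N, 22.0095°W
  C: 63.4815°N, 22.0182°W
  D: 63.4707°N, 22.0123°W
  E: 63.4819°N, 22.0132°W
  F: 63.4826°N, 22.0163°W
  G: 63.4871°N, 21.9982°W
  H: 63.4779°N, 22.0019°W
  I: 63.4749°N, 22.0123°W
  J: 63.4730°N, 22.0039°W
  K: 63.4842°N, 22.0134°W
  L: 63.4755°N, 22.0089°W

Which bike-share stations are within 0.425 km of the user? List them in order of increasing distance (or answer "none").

Distances from 63.4766°N, 22.0097°W:
B: 0.4343 km
C: 0.6900 km
D: 0.6694 km
E: 0.6151 km
F: 0.7441 km
G: 1.3012 km
H: 0.4139 km
I: 0.2292 km
J: 0.4937 km
K: 0.8658 km
L: 0.1287 km
Threshold 0.425 km: L (0.1287 km), I (0.2292 km), H (0.4139 km) are within range.

L, I, H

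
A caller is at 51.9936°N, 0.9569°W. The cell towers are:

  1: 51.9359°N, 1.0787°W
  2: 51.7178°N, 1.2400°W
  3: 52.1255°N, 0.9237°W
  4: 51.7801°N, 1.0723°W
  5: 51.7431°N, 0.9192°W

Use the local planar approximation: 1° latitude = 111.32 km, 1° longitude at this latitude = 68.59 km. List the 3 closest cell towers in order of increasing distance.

Distances from 51.9936°N, 0.9569°W:
1: √((-0.0577·111.32)² + (-0.1218·68.59)²) = √(41.257036 + 69.793694) = 10.5381 km
2: √((-0.2758·111.32)² + (-0.2831·68.59)²) = √(942.616243 + 377.052083) = 36.3272 km
3: √((0.1319·111.32)² + (0.0332·68.59)²) = √(215.593661 + 5.185585) = 14.8586 km
4: √((-0.2135·111.32)² + (-0.1154·68.59)²) = √(564.861733 + 62.651752) = 25.0502 km
5: √((-0.2505·111.32)² + (0.0377·68.59)²) = √(777.610034 + 6.686584) = 28.0053 km
Sorted: 1 (10.5381 km) < 3 (14.8586 km) < 4 (25.0502 km) < 5 (28.0053 km) < 2 (36.3272 km)

1, 3, 4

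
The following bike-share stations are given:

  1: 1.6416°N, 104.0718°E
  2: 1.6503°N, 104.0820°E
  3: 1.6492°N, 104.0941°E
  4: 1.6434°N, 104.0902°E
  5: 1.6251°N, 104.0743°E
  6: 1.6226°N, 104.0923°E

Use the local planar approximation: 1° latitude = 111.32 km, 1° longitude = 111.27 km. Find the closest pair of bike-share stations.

Pairwise distances:
3–4: √((-0.0058·111.32)² + (-0.0039·111.27)²) = √(0.416872 + 0.188315) = 0.7779 km
2–4: √((-0.0069·111.32)² + (0.0082·111.27)²) = √(0.589990 + 0.832499) = 1.1927 km
2–3: √((-0.0011·111.32)² + (0.0121·111.27)²) = √(0.014994 + 1.812704) = 1.3519 km
1–2: √((0.0087·111.32)² + (0.0102·111.27)²) = √(0.937961 + 1.288121) = 1.4920 km
1–5: √((-0.0165·111.32)² + (0.0025·111.27)²) = √(3.373761 + 0.077381) = 1.8577 km
5–6: √((-0.0025·111.32)² + (0.0180·111.27)²) = √(0.077451 + 4.011448) = 2.0221 km
1–4: √((0.0018·111.32)² + (0.0184·111.27)²) = √(0.040151 + 4.191716) = 2.0572 km
4–6: √((-0.0208·111.32)² + (0.0021·111.27)²) = √(5.361336 + 0.054600) = 2.3272 km
1–3: √((0.0076·111.32)² + (0.0223·111.27)²) = √(0.715770 + 6.156954) = 2.6216 km
4–5: √((-0.0183·111.32)² + (-0.0159·111.27)²) = √(4.150005 + 3.130044) = 2.6982 km
2–5: √((-0.0252·111.32)² + (-0.0077·111.27)²) = √(7.869506 + 0.734070) = 2.9332 km
3–6: √((-0.0266·111.32)² + (-0.0018·111.27)²) = √(8.768184 + 0.040114) = 2.9679 km
1–6: √((-0.0190·111.32)² + (0.0205·111.27)²) = √(4.473563 + 5.203121) = 3.1107 km
2–6: √((-0.0277·111.32)² + (0.0103·111.27)²) = √(9.508367 + 1.313502) = 3.2897 km
3–5: √((-0.0241·111.32)² + (-0.0198·111.27)²) = √(7.197480 + 4.853852) = 3.4715 km
Closest pair: 3–4 at 0.7779 km.

3 and 4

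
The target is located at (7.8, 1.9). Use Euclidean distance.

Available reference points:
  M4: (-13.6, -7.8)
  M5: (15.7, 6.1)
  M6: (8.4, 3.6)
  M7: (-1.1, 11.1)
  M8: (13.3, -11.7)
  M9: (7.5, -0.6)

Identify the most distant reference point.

M4

Distances from (7.8, 1.9):
M4: √((-21.4)² + (-9.7)²) = √(457.960 + 94.090) = 23.5
M5: √((7.9)² + (4.2)²) = √(62.410 + 17.640) = 8.9
M6: √((0.6)² + (1.7)²) = √(0.360 + 2.890) = 1.8
M7: √((-8.9)² + (9.2)²) = √(79.210 + 84.640) = 12.8
M8: √((5.5)² + (-13.6)²) = √(30.250 + 184.960) = 14.7
M9: √((-0.3)² + (-2.5)²) = √(0.090 + 6.250) = 2.5
Maximum: M4 at 23.5.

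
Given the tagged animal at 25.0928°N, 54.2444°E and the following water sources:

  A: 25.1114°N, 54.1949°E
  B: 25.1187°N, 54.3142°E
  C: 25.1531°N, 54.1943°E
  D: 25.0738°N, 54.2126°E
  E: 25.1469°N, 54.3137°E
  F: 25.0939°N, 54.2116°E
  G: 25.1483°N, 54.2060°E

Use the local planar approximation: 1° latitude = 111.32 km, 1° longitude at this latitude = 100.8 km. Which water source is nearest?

F

Distances from 25.0928°N, 54.2444°E:
A: √((0.0186·111.32)² + (-0.0495·100.8)²) = √(4.287186 + 24.896108) = 5.4022 km
B: √((0.0259·111.32)² + (0.0698·100.8)²) = √(8.312773 + 49.503045) = 7.6037 km
C: √((0.0603·111.32)² + (-0.0501·100.8)²) = √(45.058945 + 25.503308) = 8.4001 km
D: √((-0.0190·111.32)² + (-0.0318·100.8)²) = √(4.473563 + 10.274846) = 3.8404 km
E: √((0.0541·111.32)² + (0.0693·100.8)²) = √(36.269446 + 48.796372) = 9.2231 km
F: √((0.0011·111.32)² + (-0.0328·100.8)²) = √(0.014994 + 10.931223) = 3.3085 km
G: √((0.0555·111.32)² + (-0.0384·100.8)²) = √(38.170897 + 14.982473) = 7.2906 km
Minimum: F at 3.3085 km.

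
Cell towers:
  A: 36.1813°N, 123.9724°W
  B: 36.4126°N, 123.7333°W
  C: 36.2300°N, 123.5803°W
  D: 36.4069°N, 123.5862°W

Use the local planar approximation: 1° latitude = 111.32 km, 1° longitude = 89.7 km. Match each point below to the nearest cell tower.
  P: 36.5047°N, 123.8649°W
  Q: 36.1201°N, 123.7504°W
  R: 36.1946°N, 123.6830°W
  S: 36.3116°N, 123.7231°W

P at 36.5047°N, 123.8649°W:
  A: 37.2699 km
  B: 15.6353 km
  C: 39.8349 km
  D: 27.2672 km
  → nearest: B (15.6353 km)
Q at 36.1201°N, 123.7504°W:
  A: 21.0466 km
  B: 32.5972 km
  C: 19.5570 km
  D: 35.1602 km
  → nearest: C (19.5570 km)
R at 36.1946°N, 123.6830°W:
  A: 26.0014 km
  B: 24.6836 km
  C: 10.0197 km
  D: 25.1778 km
  → nearest: C (10.0197 km)
S at 36.3116°N, 123.7231°W:
  A: 26.6545 km
  B: 11.2805 km
  C: 15.7031 km
  D: 16.2279 km
  → nearest: B (11.2805 km)

P→B; Q→C; R→C; S→B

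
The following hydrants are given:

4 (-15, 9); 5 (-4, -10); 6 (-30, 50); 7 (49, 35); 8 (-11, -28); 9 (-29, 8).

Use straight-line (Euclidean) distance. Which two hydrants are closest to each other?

Pairwise distances:
4–5: √((11)² + (-19)²) = √(121.000 + 361.000) = 22.0
4–6: √((-15)² + (41)²) = √(225.000 + 1681.000) = 43.7
4–7: √((64)² + (26)²) = √(4096.000 + 676.000) = 69.1
4–8: √((4)² + (-37)²) = √(16.000 + 1369.000) = 37.2
4–9: √((-14)² + (-1)²) = √(196.000 + 1.000) = 14.0
5–6: √((-26)² + (60)²) = √(676.000 + 3600.000) = 65.4
5–7: √((53)² + (45)²) = √(2809.000 + 2025.000) = 69.5
5–8: √((-7)² + (-18)²) = √(49.000 + 324.000) = 19.3
5–9: √((-25)² + (18)²) = √(625.000 + 324.000) = 30.8
6–7: √((79)² + (-15)²) = √(6241.000 + 225.000) = 80.4
6–8: √((19)² + (-78)²) = √(361.000 + 6084.000) = 80.3
6–9: √((1)² + (-42)²) = √(1.000 + 1764.000) = 42.0
7–8: √((-60)² + (-63)²) = √(3600.000 + 3969.000) = 87.0
7–9: √((-78)² + (-27)²) = √(6084.000 + 729.000) = 82.5
8–9: √((-18)² + (36)²) = √(324.000 + 1296.000) = 40.2
Closest pair: 4–9 at 14.0.

4 and 9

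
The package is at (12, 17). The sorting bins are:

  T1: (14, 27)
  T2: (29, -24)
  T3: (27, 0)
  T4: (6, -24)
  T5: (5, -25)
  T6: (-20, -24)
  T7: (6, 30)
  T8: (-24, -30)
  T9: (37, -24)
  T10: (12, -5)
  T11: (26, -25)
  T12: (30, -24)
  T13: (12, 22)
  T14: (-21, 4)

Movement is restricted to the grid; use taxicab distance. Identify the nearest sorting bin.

Distances from (12, 17):
T1: 12
T2: 58
T3: 32
T4: 47
T5: 49
T6: 73
T7: 19
T8: 83
T9: 66
T10: 22
T11: 56
T12: 59
T13: 5
T14: 46
Minimum: T13 at 5.

T13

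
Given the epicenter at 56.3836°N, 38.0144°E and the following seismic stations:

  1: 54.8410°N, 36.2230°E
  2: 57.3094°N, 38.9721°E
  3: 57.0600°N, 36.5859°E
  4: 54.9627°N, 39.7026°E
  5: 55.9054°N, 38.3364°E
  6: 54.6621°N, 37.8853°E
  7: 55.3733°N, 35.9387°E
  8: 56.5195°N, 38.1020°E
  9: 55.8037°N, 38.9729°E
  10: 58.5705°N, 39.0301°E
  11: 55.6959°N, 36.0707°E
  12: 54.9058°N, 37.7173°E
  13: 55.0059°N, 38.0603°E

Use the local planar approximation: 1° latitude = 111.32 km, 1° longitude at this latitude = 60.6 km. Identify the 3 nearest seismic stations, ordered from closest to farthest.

Distances from 56.3836°N, 38.0144°E:
1: 203.1589 km
2: 118.2777 km
3: 114.7322 km
4: 188.3759 km
5: 56.6969 km
6: 191.7970 km
7: 168.7341 km
8: 16.0327 km
9: 86.8398 km
10: 251.1063 km
11: 140.4802 km
12: 165.4910 km
13: 153.3908 km
Sorted: 8 (16.0327 km) < 5 (56.6969 km) < 9 (86.8398 km) < 3 (114.7322 km) < 2 (118.2777 km) < …

8, 5, 9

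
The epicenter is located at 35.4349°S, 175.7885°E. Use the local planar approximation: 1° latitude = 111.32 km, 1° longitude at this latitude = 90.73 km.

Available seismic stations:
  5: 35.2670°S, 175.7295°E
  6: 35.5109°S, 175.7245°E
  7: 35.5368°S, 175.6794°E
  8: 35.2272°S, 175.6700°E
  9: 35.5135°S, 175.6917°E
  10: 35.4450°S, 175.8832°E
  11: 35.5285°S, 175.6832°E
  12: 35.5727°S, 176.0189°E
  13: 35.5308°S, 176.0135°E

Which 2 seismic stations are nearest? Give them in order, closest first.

Distances from 35.4349°S, 175.7885°E:
5: √((0.1679·111.32)² + (-0.0590·90.73)²) = √(349.339575 + 28.655358) = 19.4421 km
6: √((-0.0760·111.32)² + (-0.0640·90.73)²) = √(71.577015 + 33.717997) = 10.2613 km
7: √((-0.1019·111.32)² + (-0.1091·90.73)²) = √(128.675174 + 97.983133) = 15.0552 km
8: √((0.2077·111.32)² + (-0.1185·90.73)²) = √(534.588225 + 115.594860) = 25.4987 km
9: √((-0.0786·111.32)² + (-0.0968·90.73)²) = √(76.558160 + 77.135187) = 12.3973 km
10: √((-0.0101·111.32)² + (0.0947·90.73)²) = √(1.264122 + 73.824715) = 8.6654 km
11: √((-0.0936·111.32)² + (-0.1053·90.73)²) = √(108.567064 + 91.276413) = 14.1366 km
12: √((-0.1378·111.32)² + (0.2304·90.73)²) = √(235.312409 + 436.985243) = 25.9287 km
13: √((-0.0959·111.32)² + (0.2250·90.73)²) = √(113.968179 + 416.741603) = 23.0371 km
Sorted: 10 (8.6654 km) < 6 (10.2613 km) < 9 (12.3973 km) < 11 (14.1366 km) < …

10, 6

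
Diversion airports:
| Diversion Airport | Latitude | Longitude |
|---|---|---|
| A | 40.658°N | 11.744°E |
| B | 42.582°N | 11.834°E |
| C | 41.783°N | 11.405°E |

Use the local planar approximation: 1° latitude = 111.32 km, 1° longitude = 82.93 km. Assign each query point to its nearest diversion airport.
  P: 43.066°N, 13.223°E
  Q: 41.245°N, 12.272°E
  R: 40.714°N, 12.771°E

P at 43.066°N, 13.223°E:
  A: 294.787 km
  B: 127.168 km
  C: 207.676 km
  → nearest: B (127.168 km)
Q at 41.245°N, 12.272°E:
  A: 78.659 km
  B: 153.203 km
  C: 93.576 km
  → nearest: A (78.659 km)
R at 40.714°N, 12.771°E:
  A: 85.397 km
  B: 221.990 km
  C: 164.299 km
  → nearest: A (85.397 km)

P→B; Q→A; R→A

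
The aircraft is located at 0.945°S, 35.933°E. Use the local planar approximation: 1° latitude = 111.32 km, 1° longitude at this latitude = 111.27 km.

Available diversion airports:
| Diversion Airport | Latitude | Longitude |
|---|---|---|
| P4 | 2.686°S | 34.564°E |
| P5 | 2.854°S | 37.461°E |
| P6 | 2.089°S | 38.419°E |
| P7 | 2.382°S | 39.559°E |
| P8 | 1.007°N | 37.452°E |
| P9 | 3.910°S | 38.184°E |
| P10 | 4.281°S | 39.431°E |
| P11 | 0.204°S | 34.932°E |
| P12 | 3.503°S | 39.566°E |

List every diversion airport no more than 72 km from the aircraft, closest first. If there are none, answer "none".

none

Distances from 0.945°S, 35.933°E:
P4: √((-1.741·111.32)² + (-1.369·111.27)²) = √(37561.58738 + 23204.01152) = 246.507 km
P5: √((-1.909·111.32)² + (1.528·111.27)²) = √(45160.44910 + 28906.99082) = 272.153 km
P6: √((-1.144·111.32)² + (2.486·111.27)²) = √(16218.04288 + 76517.08640) = 304.524 km
P7: √((-1.437·111.32)² + (3.626·111.27)²) = √(25589.38990 + 162784.02236) = 434.020 km
P8: √((1.952·111.32)² + (1.519·111.27)²) = √(47217.82976 + 28567.46631) = 275.291 km
P9: √((-2.965·111.32)² + (2.251·111.27)²) = √(108942.11207 + 62734.60475) = 414.339 km
P10: √((-3.336·111.32)² + (3.498·111.27)²) = √(137910.86399 + 151494.12337) = 537.964 km
P11: √((0.741·111.32)² + (-1.001·111.27)²) = √(6804.28994 + 12405.78731) = 138.600 km
P12: √((-2.558·111.32)² + (3.633·111.27)²) = √(81086.29846 + 163413.13877) = 494.469 km
Threshold 72 km: none within range.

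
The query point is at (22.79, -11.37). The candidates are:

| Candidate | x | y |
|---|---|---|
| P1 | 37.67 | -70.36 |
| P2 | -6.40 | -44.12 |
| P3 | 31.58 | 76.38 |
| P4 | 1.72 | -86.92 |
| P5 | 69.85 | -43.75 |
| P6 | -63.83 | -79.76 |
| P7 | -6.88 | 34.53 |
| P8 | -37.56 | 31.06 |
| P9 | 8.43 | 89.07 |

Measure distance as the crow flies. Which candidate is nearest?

Distances from (22.79, -11.37):
P1: √((14.88)² + (-58.99)²) = √(221.4144 + 3479.8201) = 60.84
P2: √((-29.19)² + (-32.75)²) = √(852.0561 + 1072.5625) = 43.87
P3: √((8.79)² + (87.75)²) = √(77.2641 + 7700.0625) = 88.19
P4: √((-21.07)² + (-75.55)²) = √(443.9449 + 5707.8025) = 78.43
P5: √((47.06)² + (-32.38)²) = √(2214.6436 + 1048.4644) = 57.12
P6: √((-86.62)² + (-68.39)²) = √(7503.0244 + 4677.1921) = 110.36
P7: √((-29.67)² + (45.90)²) = √(880.3089 + 2106.8100) = 54.65
P8: √((-60.35)² + (42.43)²) = √(3642.1225 + 1800.3049) = 73.77
P9: √((-14.36)² + (100.44)²) = √(206.2096 + 10088.1936) = 101.46
Minimum: P2 at 43.87.

P2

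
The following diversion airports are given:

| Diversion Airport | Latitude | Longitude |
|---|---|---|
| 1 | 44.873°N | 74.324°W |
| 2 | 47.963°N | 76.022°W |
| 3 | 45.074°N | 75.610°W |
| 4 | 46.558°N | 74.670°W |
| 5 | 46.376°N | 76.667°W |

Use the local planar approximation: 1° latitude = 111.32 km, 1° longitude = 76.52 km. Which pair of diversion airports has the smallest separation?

Pairwise distances:
1–3: 100.917 km
4–5: 154.148 km
3–5: 165.979 km
3–4: 180.179 km
2–5: 183.430 km
2–4: 187.524 km
1–4: 189.434 km
1–5: 245.230 km
2–3: 323.145 km
1–2: 367.700 km
Closest pair: 1–3 at 100.917 km.

1 and 3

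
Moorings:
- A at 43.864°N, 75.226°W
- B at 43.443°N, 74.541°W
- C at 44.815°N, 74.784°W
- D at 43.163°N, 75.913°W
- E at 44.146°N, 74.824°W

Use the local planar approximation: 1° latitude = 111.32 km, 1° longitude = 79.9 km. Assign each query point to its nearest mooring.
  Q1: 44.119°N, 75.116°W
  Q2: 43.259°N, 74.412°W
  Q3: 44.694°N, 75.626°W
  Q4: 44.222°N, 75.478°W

Q1 at 44.119°N, 75.116°W:
  A: 29.716 km
  B: 88.168 km
  C: 81.894 km
  D: 124.019 km
  E: 23.524 km
  → nearest: E (23.524 km)
Q2 at 43.259°N, 74.412°W:
  A: 93.626 km
  B: 22.930 km
  C: 175.746 km
  D: 120.405 km
  E: 104.084 km
  → nearest: B (22.930 km)
Q3 at 44.694°N, 75.626°W:
  A: 97.767 km
  B: 164.040 km
  C: 68.611 km
  D: 171.967 km
  E: 88.474 km
  → nearest: C (68.611 km)
Q4 at 44.222°N, 75.478°W:
  A: 44.650 km
  B: 114.564 km
  C: 86.212 km
  D: 122.905 km
  E: 52.935 km
  → nearest: A (44.650 km)

Q1→E; Q2→B; Q3→C; Q4→A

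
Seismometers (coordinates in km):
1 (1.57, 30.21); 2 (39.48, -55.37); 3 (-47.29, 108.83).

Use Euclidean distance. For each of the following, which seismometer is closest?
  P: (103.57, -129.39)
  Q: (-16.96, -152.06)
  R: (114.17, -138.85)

P→2; Q→2; R→2

P at (103.57, -129.39):
  1: √((-102.00)² + (159.60)²) = √(10404.0000 + 25472.1600) = 189.41 km
  2: √((-64.09)² + (74.02)²) = √(4107.5281 + 5478.9604) = 97.91 km
  3: √((-150.86)² + (238.22)²) = √(22758.7396 + 56748.7684) = 281.97 km
  → nearest: 2 (97.91 km)
Q at (-16.96, -152.06):
  1: √((18.53)² + (182.27)²) = √(343.3609 + 33222.3529) = 183.21 km
  2: √((56.44)² + (96.69)²) = √(3185.4736 + 9348.9561) = 111.96 km
  3: √((-30.33)² + (260.89)²) = √(919.9089 + 68063.5921) = 262.65 km
  → nearest: 2 (111.96 km)
R at (114.17, -138.85):
  1: √((-112.60)² + (169.06)²) = √(12678.7600 + 28581.2836) = 203.13 km
  2: √((-74.69)² + (83.48)²) = √(5578.5961 + 6968.9104) = 112.02 km
  3: √((-161.46)² + (247.68)²) = √(26069.3316 + 61345.3824) = 295.66 km
  → nearest: 2 (112.02 km)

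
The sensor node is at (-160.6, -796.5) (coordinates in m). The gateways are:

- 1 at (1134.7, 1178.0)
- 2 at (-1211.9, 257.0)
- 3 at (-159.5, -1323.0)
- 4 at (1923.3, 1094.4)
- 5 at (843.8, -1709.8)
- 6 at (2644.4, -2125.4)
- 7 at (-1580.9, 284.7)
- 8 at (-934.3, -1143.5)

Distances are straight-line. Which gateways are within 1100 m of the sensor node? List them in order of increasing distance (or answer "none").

3, 8

Distances from (-160.6, -796.5):
1: √((1295.3)² + (1974.5)²) = √(1677802.090 + 3898650.250) = 2361.5 m
2: √((-1051.3)² + (1053.5)²) = √(1105231.690 + 1109862.250) = 1488.3 m
3: √((1.1)² + (-526.5)²) = √(1.210 + 277202.250) = 526.5 m
4: √((2083.9)² + (1890.9)²) = √(4342639.210 + 3575502.810) = 2813.9 m
5: √((1004.4)² + (-913.3)²) = √(1008819.360 + 834116.890) = 1357.5 m
6: √((2805.0)² + (-1328.9)²) = √(7868025.000 + 1765975.210) = 3103.9 m
7: √((-1420.3)² + (1081.2)²) = √(2017252.090 + 1168993.440) = 1785.0 m
8: √((-773.7)² + (-347.0)²) = √(598611.690 + 120409.000) = 848.0 m
Threshold 1100 m: 3 (526.5 m), 8 (848.0 m) are within range.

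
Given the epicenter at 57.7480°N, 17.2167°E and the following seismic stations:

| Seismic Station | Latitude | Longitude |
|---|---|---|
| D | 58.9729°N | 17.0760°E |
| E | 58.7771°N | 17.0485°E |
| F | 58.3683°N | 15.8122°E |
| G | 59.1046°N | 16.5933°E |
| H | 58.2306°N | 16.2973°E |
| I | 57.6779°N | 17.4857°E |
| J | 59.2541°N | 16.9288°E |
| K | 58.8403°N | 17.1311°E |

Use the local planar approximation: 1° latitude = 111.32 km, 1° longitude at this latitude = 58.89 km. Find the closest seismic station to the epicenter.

Distances from 57.7480°N, 17.2167°E:
D: √((1.2249·111.32)² + (-0.1407·58.89)²) = √(18592.922738 + 68.654863) = 136.6074 km
E: √((1.0291·111.32)² + (-0.1682·58.89)²) = √(13123.858878 + 98.114928) = 114.9868 km
F: √((0.6203·111.32)² + (-1.4045·58.89)²) = √(4768.150531 + 6841.110348) = 107.7463 km
G: √((1.3566·111.32)² + (-0.6234·58.89)²) = √(22806.047303 + 1347.772853) = 155.4150 km
H: √((0.4826·111.32)² + (-0.9194·58.89)²) = √(2886.164167 + 2931.514910) = 76.2737 km
I: √((-0.0701·111.32)² + (0.2690·58.89)²) = √(60.895112 + 250.950271) = 17.6591 km
J: √((1.5061·111.32)² + (-0.2879·58.89)²) = √(28109.557718 + 287.452731) = 168.5141 km
K: √((1.0923·111.32)² + (-0.0856·58.89)²) = √(14785.304142 + 25.411520) = 121.6993 km
Minimum: I at 17.6591 km.

I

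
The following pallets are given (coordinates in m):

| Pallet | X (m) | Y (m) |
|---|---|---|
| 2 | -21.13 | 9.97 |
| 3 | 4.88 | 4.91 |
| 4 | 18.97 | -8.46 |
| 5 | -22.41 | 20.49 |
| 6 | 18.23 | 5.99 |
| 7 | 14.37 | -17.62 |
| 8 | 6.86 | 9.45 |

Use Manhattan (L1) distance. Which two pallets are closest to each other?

Pairwise distances:
2–3: |26.01| + |-5.06| = 26.01 + 5.06 = 31.07 m
2–4: |40.10| + |-18.43| = 40.10 + 18.43 = 58.53 m
2–5: |-1.28| + |10.52| = 1.28 + 10.52 = 11.80 m
2–6: |39.36| + |-3.98| = 39.36 + 3.98 = 43.34 m
2–7: |35.50| + |-27.59| = 35.50 + 27.59 = 63.09 m
2–8: |27.99| + |-0.52| = 27.99 + 0.52 = 28.51 m
3–4: |14.09| + |-13.37| = 14.09 + 13.37 = 27.46 m
3–5: |-27.29| + |15.58| = 27.29 + 15.58 = 42.87 m
3–6: |13.35| + |1.08| = 13.35 + 1.08 = 14.43 m
3–7: |9.49| + |-22.53| = 9.49 + 22.53 = 32.02 m
3–8: |1.98| + |4.54| = 1.98 + 4.54 = 6.52 m
4–5: |-41.38| + |28.95| = 41.38 + 28.95 = 70.33 m
4–6: |-0.74| + |14.45| = 0.74 + 14.45 = 15.19 m
4–7: |-4.60| + |-9.16| = 4.60 + 9.16 = 13.76 m
4–8: |-12.11| + |17.91| = 12.11 + 17.91 = 30.02 m
5–6: |40.64| + |-14.50| = 40.64 + 14.50 = 55.14 m
5–7: |36.78| + |-38.11| = 36.78 + 38.11 = 74.89 m
5–8: |29.27| + |-11.04| = 29.27 + 11.04 = 40.31 m
6–7: |-3.86| + |-23.61| = 3.86 + 23.61 = 27.47 m
6–8: |-11.37| + |3.46| = 11.37 + 3.46 = 14.83 m
7–8: |-7.51| + |27.07| = 7.51 + 27.07 = 34.58 m
Closest pair: 3–8 at 6.52 m.

3 and 8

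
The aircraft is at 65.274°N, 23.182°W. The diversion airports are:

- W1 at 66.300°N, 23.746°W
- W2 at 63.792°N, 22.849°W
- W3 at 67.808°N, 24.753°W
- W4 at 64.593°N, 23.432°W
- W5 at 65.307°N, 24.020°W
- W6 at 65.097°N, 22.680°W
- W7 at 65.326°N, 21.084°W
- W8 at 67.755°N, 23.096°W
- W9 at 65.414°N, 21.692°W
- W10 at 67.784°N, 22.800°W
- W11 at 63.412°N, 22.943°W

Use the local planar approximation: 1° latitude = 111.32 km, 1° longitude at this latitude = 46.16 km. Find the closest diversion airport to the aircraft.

Distances from 65.274°N, 23.182°W:
W1: √((1.026·111.32)² + (-0.564·46.16)²) = √(13044.91089 + 677.78165) = 117.144 km
W2: √((-1.482·111.32)² + (0.333·46.16)²) = √(27217.15976 + 236.27625) = 165.691 km
W3: √((2.534·111.32)² + (-1.571·46.16)²) = √(79571.87952 + 5258.76750) = 291.257 km
W4: √((-0.681·111.32)² + (-0.250·46.16)²) = √(5746.99235 + 133.17160) = 76.682 km
W5: √((0.033·111.32)² + (-0.838·46.16)²) = √(13.49504 + 1496.30331) = 38.856 km
W6: √((-0.177·111.32)² + (0.502·46.16)²) = √(388.23343 + 536.95641) = 30.417 km
W7: √((0.052·111.32)² + (2.098·46.16)²) = √(33.50835 + 9378.69836) = 97.017 km
W8: √((2.481·111.32)² + (0.086·46.16)²) = √(76278.11004 + 15.75899) = 276.213 km
W9: √((0.140·111.32)² + (1.490·46.16)²) = √(242.88599 + 4730.46831) = 70.522 km
W10: √((2.510·111.32)² + (0.382·46.16)²) = √(78071.73633 + 310.92692) = 279.969 km
W11: √((-1.862·111.32)² + (0.239·46.16)²) = √(42964.10296 + 121.71032) = 207.571 km
Minimum: W6 at 30.417 km.

W6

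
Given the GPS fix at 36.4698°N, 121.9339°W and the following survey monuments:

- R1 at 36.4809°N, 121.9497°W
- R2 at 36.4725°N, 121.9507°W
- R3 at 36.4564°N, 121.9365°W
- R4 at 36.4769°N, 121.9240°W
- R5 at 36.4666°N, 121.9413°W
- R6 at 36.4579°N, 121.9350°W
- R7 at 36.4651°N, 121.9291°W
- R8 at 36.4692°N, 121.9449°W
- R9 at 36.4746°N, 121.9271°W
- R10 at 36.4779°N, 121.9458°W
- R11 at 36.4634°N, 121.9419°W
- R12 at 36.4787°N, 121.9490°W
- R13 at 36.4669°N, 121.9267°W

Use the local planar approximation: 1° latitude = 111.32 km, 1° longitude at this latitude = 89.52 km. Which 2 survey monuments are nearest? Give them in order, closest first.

Distances from 36.4698°N, 121.9339°W:
R1: 1.8781 km
R2: 1.5337 km
R3: 1.5097 km
R4: 1.1875 km
R5: 0.7522 km
R6: 1.3284 km
R7: 0.6770 km
R8: 0.9870 km
R9: 0.8100 km
R10: 1.3957 km
R11: 1.0102 km
R12: 1.6760 km
R13: 0.7209 km
Sorted: R7 (0.6770 km) < R13 (0.7209 km) < R5 (0.7522 km) < R9 (0.8100 km) < …

R7, R13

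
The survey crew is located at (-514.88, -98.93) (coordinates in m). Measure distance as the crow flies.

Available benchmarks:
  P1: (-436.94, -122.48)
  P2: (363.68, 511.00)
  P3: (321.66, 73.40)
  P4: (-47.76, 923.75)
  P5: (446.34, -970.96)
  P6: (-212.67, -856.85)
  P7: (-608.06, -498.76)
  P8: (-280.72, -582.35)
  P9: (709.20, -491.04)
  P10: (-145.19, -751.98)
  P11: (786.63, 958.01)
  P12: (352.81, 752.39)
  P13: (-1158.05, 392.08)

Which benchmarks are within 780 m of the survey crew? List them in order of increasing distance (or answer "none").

Distances from (-514.88, -98.93):
P1: √((77.94)² + (-23.55)²) = √(6074.6436 + 554.6025) = 81.42 m
P2: √((878.56)² + (609.93)²) = √(771867.6736 + 372014.6049) = 1069.52 m
P3: √((836.54)² + (172.33)²) = √(699799.1716 + 29697.6289) = 854.11 m
P4: √((467.12)² + (1022.68)²) = √(218201.0944 + 1045874.3824) = 1124.31 m
P5: √((961.22)² + (-872.03)²) = √(923943.8884 + 760436.3209) = 1297.84 m
P6: √((302.21)² + (-757.92)²) = √(91330.8841 + 574442.7264) = 815.95 m
P7: √((-93.18)² + (-399.83)²) = √(8682.5124 + 159864.0289) = 410.54 m
P8: √((234.16)² + (-483.42)²) = √(54830.9056 + 233694.8964) = 537.15 m
P9: √((1224.08)² + (-392.11)²) = √(1498371.8464 + 153750.2521) = 1285.35 m
P10: √((369.69)² + (-653.05)²) = √(136670.6961 + 426474.3025) = 750.43 m
P11: √((1301.51)² + (1056.94)²) = √(1693928.2801 + 1117122.1636) = 1676.62 m
P12: √((867.69)² + (851.32)²) = √(752885.9361 + 724745.7424) = 1215.58 m
P13: √((-643.17)² + (491.01)²) = √(413667.6489 + 241090.8201) = 809.17 m
Threshold 780 m: P1 (81.42 m), P7 (410.54 m), P8 (537.15 m), P10 (750.43 m) are within range.

P1, P7, P8, P10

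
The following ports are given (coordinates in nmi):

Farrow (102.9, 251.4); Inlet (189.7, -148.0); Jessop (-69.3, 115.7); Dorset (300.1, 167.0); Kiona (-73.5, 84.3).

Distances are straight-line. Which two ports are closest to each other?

Pairwise distances:
Farrow–Inlet: 408.7 nmi
Farrow–Jessop: 219.2 nmi
Farrow–Dorset: 214.5 nmi
Farrow–Kiona: 243.0 nmi
Inlet–Jessop: 369.6 nmi
Inlet–Dorset: 333.8 nmi
Inlet–Kiona: 351.1 nmi
Jessop–Dorset: 372.9 nmi
Jessop–Kiona: 31.7 nmi
Dorset–Kiona: 382.6 nmi
Closest pair: Jessop–Kiona at 31.7 nmi.

Jessop and Kiona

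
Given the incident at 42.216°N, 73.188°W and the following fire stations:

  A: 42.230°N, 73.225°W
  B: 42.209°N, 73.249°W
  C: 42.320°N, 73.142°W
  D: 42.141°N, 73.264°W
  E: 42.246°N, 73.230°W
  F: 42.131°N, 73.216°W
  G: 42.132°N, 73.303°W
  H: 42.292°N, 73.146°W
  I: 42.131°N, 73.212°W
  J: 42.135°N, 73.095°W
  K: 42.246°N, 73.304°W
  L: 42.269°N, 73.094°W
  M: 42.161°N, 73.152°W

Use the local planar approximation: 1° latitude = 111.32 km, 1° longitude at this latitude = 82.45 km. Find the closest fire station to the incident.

Distances from 42.216°N, 73.188°W:
A: 3.4257 km
B: 5.0895 km
C: 12.1827 km
D: 10.4389 km
E: 4.8109 km
F: 9.7398 km
G: 13.3170 km
H: 9.1416 km
I: 9.6669 km
J: 11.8364 km
K: 10.1305 km
L: 9.7405 km
M: 6.8041 km
Minimum: A at 3.4257 km.

A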